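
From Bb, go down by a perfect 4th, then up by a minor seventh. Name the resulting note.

Eb

A perfect fourth down from Bb is F (letter F, 5 semitones down).
A minor seventh up from F is Eb (letter E, 10 semitones up).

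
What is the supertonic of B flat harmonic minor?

C

Degree 2 takes the letter 1 step above B, which is C.
In harmonic minor, degree 2 sits 2 semitones above the tonic. Bb + 2 semitones is pitch class 0, spelled on C as C.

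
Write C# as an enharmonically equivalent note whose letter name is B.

B##

C# is pitch class 1. The letter B alone is pitch class 11.
To reach pitch class 1 from B requires an offset of +2 semitones, i.e. double sharp: B##.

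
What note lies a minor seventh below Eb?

E down a major seventh is F, so the target letter is F.
From Eb, a minor seventh is 10 semitones down: F.

F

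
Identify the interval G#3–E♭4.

The letter names run G→E, a span of 5 letter steps, so the interval is some kind of sixth.
G# to Eb is 7 semitones. A major sixth is 9, so 7 makes it diminished.

diminished sixth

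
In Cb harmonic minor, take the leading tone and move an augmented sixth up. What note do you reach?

G#

The leading tone of Cb harmonic minor is Bb.
An augmented sixth (10 semitones) above Bb lands on the letter G, giving G#.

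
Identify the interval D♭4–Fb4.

minor third

The letter names run D→F, a span of 2 letter steps, so the interval is some kind of third.
Db to Fb is 3 semitones. A major third is 4, so 3 makes it minor.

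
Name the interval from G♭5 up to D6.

augmented fifth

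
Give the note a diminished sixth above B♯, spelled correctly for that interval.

G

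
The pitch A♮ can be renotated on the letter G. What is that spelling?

A is pitch class 9. The letter G alone is pitch class 7.
To reach pitch class 9 from G requires an offset of +2 semitones, i.e. double sharp: G##.

G##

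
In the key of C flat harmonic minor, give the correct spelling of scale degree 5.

The Cb harmonic minor scale runs Cb Db Ebb Fb Gb Abb Bb.
Degree 5 is Gb.

Gb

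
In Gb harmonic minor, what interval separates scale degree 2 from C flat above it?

Scale degree 2 of Gb harmonic minor is Ab.
Ab up to Cb: letters A→C make it a third; 3 semitones makes it minor.

minor third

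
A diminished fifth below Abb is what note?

A down a perfect fifth is D, so the target letter is D.
From Abb, a diminished fifth is 6 semitones down: Db.

Db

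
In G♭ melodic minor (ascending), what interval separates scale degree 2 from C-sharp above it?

Scale degree 2 of Gb melodic minor (ascending) is Ab.
Ab up to C#: letters A→C make it a third; 5 semitones makes it augmented.

augmented third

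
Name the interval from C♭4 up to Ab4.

The letter names run C→A, a span of 5 letter steps, so the interval is some kind of sixth.
Cb to Ab is 9 semitones. A major sixth is 9, so 9 makes it major.

major sixth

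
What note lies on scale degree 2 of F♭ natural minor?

Gb

The Fb natural minor scale runs Fb Gb Abb Bbb Cb Dbb Ebb.
Degree 2 is Gb.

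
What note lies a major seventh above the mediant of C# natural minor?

The mediant of C# natural minor is E.
A major seventh (11 semitones) above E lands on the letter D, giving D#.

D#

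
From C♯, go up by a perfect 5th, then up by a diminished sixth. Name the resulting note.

Eb

A perfect fifth up from C# is G# (letter G, 7 semitones up).
A diminished sixth up from G# is Eb (letter E, 7 semitones up).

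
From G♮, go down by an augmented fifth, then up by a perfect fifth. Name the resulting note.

An augmented fifth down from G is Cb (letter C, 8 semitones down).
A perfect fifth up from Cb is Gb (letter G, 7 semitones up).

Gb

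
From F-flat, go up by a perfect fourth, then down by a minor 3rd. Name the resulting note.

Gb

A perfect fourth up from Fb is Bbb (letter B, 5 semitones up).
A minor third down from Bbb is Gb (letter G, 3 semitones down).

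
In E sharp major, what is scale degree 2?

Degree 2 takes the letter 1 step above E, which is F.
In major, degree 2 sits 2 semitones above the tonic. E# + 2 semitones is pitch class 7, spelled on F as F##.

F##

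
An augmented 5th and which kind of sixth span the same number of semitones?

An augmented fifth spans 8 semitones.
A sixth spanning 8 semitones is minor (the major sixth is 9).

minor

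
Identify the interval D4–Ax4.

Counting letters D–E–F–G–A gives a fifth.
D→A## = 9 semitones, 2 wider than the perfect fifth (7), so doubly augmented.

doubly augmented fifth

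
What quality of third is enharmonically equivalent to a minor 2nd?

doubly diminished

A minor second spans 1 semitone.
A third spanning 1 semitone is doubly diminished (the major third is 4).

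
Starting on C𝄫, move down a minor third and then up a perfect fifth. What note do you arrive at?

Ebb

A minor third down from Cbb is Abb (letter A, 3 semitones down).
A perfect fifth up from Abb is Ebb (letter E, 7 semitones up).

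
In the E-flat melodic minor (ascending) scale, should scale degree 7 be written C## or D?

Each scale degree takes a distinct letter name. Degree 7 of a scale on E must use the letter D.
D and C## are enharmonically the same pitch, but only D uses the letter D, so it is the correct spelling here.

D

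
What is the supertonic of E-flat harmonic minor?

The Eb harmonic minor scale runs Eb F Gb Ab Bb Cb D.
Degree 2 is F.

F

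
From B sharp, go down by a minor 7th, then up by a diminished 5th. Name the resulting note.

G#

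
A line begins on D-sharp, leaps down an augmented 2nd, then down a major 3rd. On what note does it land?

Ab

An augmented second down from D# is C (letter C, 3 semitones down).
A major third down from C is Ab (letter A, 4 semitones down).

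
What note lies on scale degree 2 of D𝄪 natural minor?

The D## natural minor scale runs D## E## F## G## A## B# C##.
Degree 2 is E##.

E##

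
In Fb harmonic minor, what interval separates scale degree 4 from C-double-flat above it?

minor second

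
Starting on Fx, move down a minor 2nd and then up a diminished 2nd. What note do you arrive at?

F#

A minor second down from F## is E## (letter E, 1 semitone down).
A diminished second up from E## is F# (letter F, 0 semitones up).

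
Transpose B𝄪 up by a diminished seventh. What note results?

A#

A seventh above B lands on the letter A.
A diminished seventh spans 9 semitones, so B## moves to pitch class 10. On the letter A that is A#.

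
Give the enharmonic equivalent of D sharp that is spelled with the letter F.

Plain F sits 2 semitones above D#, so on the letter F the same pitch needs a double flat: Fbb.

Fbb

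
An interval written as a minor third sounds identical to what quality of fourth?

A minor third spans 3 semitones.
A fourth spanning 3 semitones is doubly diminished (the perfect fourth is 5).

doubly diminished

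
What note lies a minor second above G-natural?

Ab

A second above G lands on the letter A.
A minor second spans 1 semitone, so G moves to pitch class 8. On the letter A that is Ab.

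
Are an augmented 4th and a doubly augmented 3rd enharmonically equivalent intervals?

An augmented fourth spans 6 semitones; a doubly augmented third spans 6.
They are enharmonically equivalent.

Yes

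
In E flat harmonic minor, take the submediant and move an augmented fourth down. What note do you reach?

The submediant of Eb harmonic minor is Cb.
An augmented fourth (6 semitones) below Cb lands on the letter G, giving Gbb.

Gbb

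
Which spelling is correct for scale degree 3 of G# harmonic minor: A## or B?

B

Each scale degree takes a distinct letter name. Degree 3 of a scale on G must use the letter B.
B and A## are enharmonically the same pitch, but only B uses the letter B, so it is the correct spelling here.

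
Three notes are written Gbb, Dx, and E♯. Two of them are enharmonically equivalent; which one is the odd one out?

In 12-tone equal temperament, enharmonic equivalents share a pitch class. Gbb is pitch class 5; D## is pitch class 4; E# is pitch class 5.
Gbb and E# share pitch class 5, while D## is pitch class 4.

D##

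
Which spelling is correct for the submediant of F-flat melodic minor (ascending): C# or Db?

Db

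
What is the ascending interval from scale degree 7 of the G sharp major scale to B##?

augmented fourth

Scale degree 7 of G# major is F##.
F## up to B##: letters F→B make it a fourth; 6 semitones makes it augmented.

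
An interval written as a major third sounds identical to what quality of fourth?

A major third spans 4 semitones.
A fourth spanning 4 semitones is diminished (the perfect fourth is 5).

diminished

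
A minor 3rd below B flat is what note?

G

A third below B lands on the letter G.
A minor third spans 3 semitones, so Bb moves to pitch class 7. On the letter G that is G.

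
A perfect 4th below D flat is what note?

A fourth below D lands on the letter A.
A perfect fourth spans 5 semitones, so Db moves to pitch class 8. On the letter A that is Ab.

Ab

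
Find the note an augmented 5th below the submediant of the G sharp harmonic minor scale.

Ab

The submediant of G# harmonic minor is E.
An augmented fifth (8 semitones) below E lands on the letter A, giving Ab.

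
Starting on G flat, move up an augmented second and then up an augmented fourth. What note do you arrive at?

D#

An augmented second up from Gb is A (letter A, 3 semitones up).
An augmented fourth up from A is D# (letter D, 6 semitones up).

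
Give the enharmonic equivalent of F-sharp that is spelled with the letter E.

F# is pitch class 6. The letter E alone is pitch class 4.
To reach pitch class 6 from E requires an offset of +2 semitones, i.e. double sharp: E##.

E##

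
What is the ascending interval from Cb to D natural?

The letter names run C→D, a span of 1 letter step, so the interval is some kind of second.
Cb to D is 3 semitones. A major second is 2, so 3 makes it augmented.

augmented second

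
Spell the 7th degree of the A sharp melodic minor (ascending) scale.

G##

The A# melodic minor (ascending) scale runs A# B# C# D# E# F## G##.
Degree 7 is G##.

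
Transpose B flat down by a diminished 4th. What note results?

F#

A fourth below B lands on the letter F.
A diminished fourth spans 4 semitones, so Bb moves to pitch class 6. On the letter F that is F#.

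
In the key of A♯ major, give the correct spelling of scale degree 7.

G##

The A# major scale runs A# B# C## D# E# F## G##.
Degree 7 is G##.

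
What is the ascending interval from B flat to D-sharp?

augmented third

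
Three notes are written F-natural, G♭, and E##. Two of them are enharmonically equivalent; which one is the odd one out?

F

In 12-tone equal temperament, enharmonic equivalents share a pitch class. F is pitch class 5; Gb is pitch class 6; E## is pitch class 6.
Gb and E## share pitch class 6, while F is pitch class 5.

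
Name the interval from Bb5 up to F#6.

augmented fifth

The letter names run B→F, a span of 4 letter steps, so the interval is some kind of fifth.
Bb to F# is 8 semitones. A perfect fifth is 7, so 8 makes it augmented.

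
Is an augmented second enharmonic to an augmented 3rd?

An augmented second spans 3 semitones; an augmented third spans 5.
The spans differ, so they are not enharmonic equivalents.

No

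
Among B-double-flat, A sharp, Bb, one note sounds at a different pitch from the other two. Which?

In 12-tone equal temperament, enharmonic equivalents share a pitch class. Bbb is pitch class 9; A# is pitch class 10; Bb is pitch class 10.
A# and Bb share pitch class 10, while Bbb is pitch class 9.

Bbb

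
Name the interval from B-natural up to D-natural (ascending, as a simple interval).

Counting letters B–C–D gives a third.
B→D = 3 semitones, 1 narrower than the major third (4), so minor.

minor third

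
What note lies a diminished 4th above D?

Gb

A fourth above D lands on the letter G.
A diminished fourth spans 4 semitones, so D moves to pitch class 6. On the letter G that is Gb.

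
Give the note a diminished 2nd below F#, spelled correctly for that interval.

E##

A second below F lands on the letter E.
A diminished second spans 0 semitones, so F# moves to pitch class 6. On the letter E that is E##.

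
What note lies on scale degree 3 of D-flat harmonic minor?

Fb

The Db harmonic minor scale runs Db Eb Fb Gb Ab Bbb C.
Degree 3 is Fb.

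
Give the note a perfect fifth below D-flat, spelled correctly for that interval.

A fifth below D lands on the letter G.
A perfect fifth spans 7 semitones, so Db moves to pitch class 6. On the letter G that is Gb.

Gb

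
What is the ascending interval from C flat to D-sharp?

The letter names run C→D, a span of 1 letter step, so the interval is some kind of second.
Cb to D# is 4 semitones. A major second is 2, so 4 makes it doubly augmented.

doubly augmented second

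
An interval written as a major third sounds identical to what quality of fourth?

diminished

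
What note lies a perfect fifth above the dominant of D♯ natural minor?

The dominant of D# natural minor is A#.
A perfect fifth (7 semitones) above A# lands on the letter E, giving E#.

E#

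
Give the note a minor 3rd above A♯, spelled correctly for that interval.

A up a major third is C#, so the target letter is C.
From A#, a minor third is 3 semitones up: C#.

C#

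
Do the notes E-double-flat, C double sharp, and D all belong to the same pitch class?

Yes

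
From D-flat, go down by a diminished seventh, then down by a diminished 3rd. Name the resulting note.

C##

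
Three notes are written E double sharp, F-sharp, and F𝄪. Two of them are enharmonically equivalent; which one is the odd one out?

F##

In 12-tone equal temperament, enharmonic equivalents share a pitch class. E## is pitch class 6; F# is pitch class 6; F## is pitch class 7.
E## and F# share pitch class 6, while F## is pitch class 7.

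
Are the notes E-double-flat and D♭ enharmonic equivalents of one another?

Two spellings are enharmonically equivalent only if they share a pitch class.
Here Ebb → 2, Db → 1; 1 ≠ 2, so they are not.

No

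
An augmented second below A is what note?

Gb

A second below A lands on the letter G.
An augmented second spans 3 semitones, so A moves to pitch class 6. On the letter G that is Gb.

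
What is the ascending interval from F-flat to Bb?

augmented fourth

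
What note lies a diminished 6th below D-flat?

F#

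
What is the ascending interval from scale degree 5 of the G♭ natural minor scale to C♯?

Scale degree 5 of Gb natural minor is Db.
Db up to C#: letters D→C make it a seventh; 12 semitones makes it augmented.

augmented seventh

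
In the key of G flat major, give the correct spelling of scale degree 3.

Bb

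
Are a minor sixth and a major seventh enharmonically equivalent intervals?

A minor sixth spans 8 semitones; a major seventh spans 11.
The spans differ, so they are not enharmonic equivalents.

No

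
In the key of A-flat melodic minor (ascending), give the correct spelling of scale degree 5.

Eb

The Ab melodic minor (ascending) scale runs Ab Bb Cb Db Eb F G.
Degree 5 is Eb.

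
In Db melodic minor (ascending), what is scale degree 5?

The Db melodic minor (ascending) scale runs Db Eb Fb Gb Ab Bb C.
Degree 5 is Ab.

Ab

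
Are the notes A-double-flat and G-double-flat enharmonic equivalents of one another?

Abb is pitch class 7; Gbb is pitch class 5.
The pitch classes differ (7 vs. 5), so they are not enharmonic equivalents.

No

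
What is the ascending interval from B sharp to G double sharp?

major sixth

The letter names run B→G, a span of 5 letter steps, so the interval is some kind of sixth.
B# to G## is 9 semitones. A major sixth is 9, so 9 makes it major.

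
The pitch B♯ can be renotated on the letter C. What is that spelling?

B# is pitch class 0. The letter C alone is pitch class 0.
Pitch class 0 on C needs no accidental: C.

C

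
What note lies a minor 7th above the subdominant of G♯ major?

B

The subdominant of G# major is C#.
A minor seventh (10 semitones) above C# lands on the letter B, giving B.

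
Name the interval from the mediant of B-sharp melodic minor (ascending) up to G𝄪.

augmented fourth

The mediant of B# melodic minor (ascending) is D#.
D# up to G##: letters D→G make it a fourth; 6 semitones makes it augmented.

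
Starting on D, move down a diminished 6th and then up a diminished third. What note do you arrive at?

A

A diminished sixth down from D is F## (letter F, 7 semitones down).
A diminished third up from F## is A (letter A, 2 semitones up).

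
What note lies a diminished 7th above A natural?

Gb

A seventh above A lands on the letter G.
A diminished seventh spans 9 semitones, so A moves to pitch class 6. On the letter G that is Gb.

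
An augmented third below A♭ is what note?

A third below A lands on the letter F.
An augmented third spans 5 semitones, so Ab moves to pitch class 3. On the letter F that is Fbb.

Fbb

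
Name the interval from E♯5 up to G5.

diminished third

The letter names run E→G, a span of 2 letter steps, so the interval is some kind of third.
E# to G is 2 semitones. A major third is 4, so 2 makes it diminished.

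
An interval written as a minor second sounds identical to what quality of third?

A minor second spans 1 semitone.
A third spanning 1 semitone is doubly diminished (the major third is 4).

doubly diminished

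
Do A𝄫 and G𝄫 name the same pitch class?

No

Two spellings are enharmonically equivalent only if they share a pitch class.
Here Abb → 7, Gbb → 5; 5 ≠ 7, so they are not.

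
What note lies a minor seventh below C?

D

C down a major seventh is Db, so the target letter is D.
From C, a minor seventh is 10 semitones down: D.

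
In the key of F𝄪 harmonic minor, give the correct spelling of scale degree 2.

Degree 2 takes the letter 1 step above F, which is G.
In harmonic minor, degree 2 sits 2 semitones above the tonic. F## + 2 semitones is pitch class 9, spelled on G as G##.

G##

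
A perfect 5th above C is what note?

A fifth above C lands on the letter G.
A perfect fifth spans 7 semitones, so C moves to pitch class 7. On the letter G that is G.

G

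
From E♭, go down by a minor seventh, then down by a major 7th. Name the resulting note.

Gb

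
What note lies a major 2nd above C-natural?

D

C up a major second is D, so the target letter is D.
From C, a major second is 2 semitones up: D.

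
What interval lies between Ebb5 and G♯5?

The letter names run E→G, a span of 2 letter steps, so the interval is some kind of third.
Ebb to G# is 6 semitones. A major third is 4, so 6 makes it doubly augmented.

doubly augmented third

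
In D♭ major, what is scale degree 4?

Degree 4 takes the letter 3 steps above D, which is G.
In major, degree 4 sits 5 semitones above the tonic. Db + 5 semitones is pitch class 6, spelled on G as Gb.

Gb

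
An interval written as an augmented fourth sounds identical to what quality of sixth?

doubly diminished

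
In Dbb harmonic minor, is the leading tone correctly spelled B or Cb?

Cb

Each scale degree takes a distinct letter name. Degree 7 of a scale on D must use the letter C.
Cb and B are enharmonically the same pitch, but only Cb uses the letter C, so it is the correct spelling here.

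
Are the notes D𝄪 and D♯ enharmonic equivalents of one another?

No

D## is pitch class 4; D# is pitch class 3.
The pitch classes differ (4 vs. 3), so they are not enharmonic equivalents.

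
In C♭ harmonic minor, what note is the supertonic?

The Cb harmonic minor scale runs Cb Db Ebb Fb Gb Abb Bb.
Degree 2 is Db.

Db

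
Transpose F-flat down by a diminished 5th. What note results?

Bb

A fifth below F lands on the letter B.
A diminished fifth spans 6 semitones, so Fb moves to pitch class 10. On the letter B that is Bb.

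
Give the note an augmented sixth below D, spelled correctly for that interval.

D down a major sixth is F, so the target letter is F.
From D, an augmented sixth is 10 semitones down: Fb.

Fb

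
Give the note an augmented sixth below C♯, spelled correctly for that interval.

Eb

C down a major sixth is Eb, so the target letter is E.
From C#, an augmented sixth is 10 semitones down: Eb.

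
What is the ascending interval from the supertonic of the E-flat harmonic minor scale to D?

The supertonic of Eb harmonic minor is F.
F up to D: letters F→D make it a sixth; 9 semitones makes it major.

major sixth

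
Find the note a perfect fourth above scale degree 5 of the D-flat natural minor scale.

Db

Scale degree 5 of Db natural minor is Ab.
A perfect fourth (5 semitones) above Ab lands on the letter D, giving Db.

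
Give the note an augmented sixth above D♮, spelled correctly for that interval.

B#

D up a major sixth is B, so the target letter is B.
From D, an augmented sixth is 10 semitones up: B#.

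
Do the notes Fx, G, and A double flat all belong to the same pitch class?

Yes

F## is pitch class 7; G is pitch class 7; Abb is pitch class 7.
All spellings map to pitch class 7, so they are enharmonically equivalent.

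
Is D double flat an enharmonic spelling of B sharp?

Yes

Dbb = pitch class 0 and B# = pitch class 0 — the same pitch class, so they are enharmonic equivalents.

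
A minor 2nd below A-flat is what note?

G

A down a major second is G, so the target letter is G.
From Ab, a minor second is 1 semitone down: G.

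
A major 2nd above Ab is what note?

Bb

A second above A lands on the letter B.
A major second spans 2 semitones, so Ab moves to pitch class 10. On the letter B that is Bb.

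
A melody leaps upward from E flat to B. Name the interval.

augmented fifth

Counting letters E–F–G–A–B gives a fifth.
Eb→B = 8 semitones, 1 wider than the perfect fifth (7), so augmented.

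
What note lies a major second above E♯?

A second above E lands on the letter F.
A major second spans 2 semitones, so E# moves to pitch class 7. On the letter F that is F##.

F##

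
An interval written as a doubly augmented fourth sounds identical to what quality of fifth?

A doubly augmented fourth spans 7 semitones.
A fifth spanning 7 semitones is perfect (the perfect fifth is 7).

perfect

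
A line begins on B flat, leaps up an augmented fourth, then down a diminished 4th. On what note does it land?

An augmented fourth up from Bb is E (letter E, 6 semitones up).
A diminished fourth down from E is B# (letter B, 4 semitones down).

B#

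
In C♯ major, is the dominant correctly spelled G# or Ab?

G#

Each scale degree takes a distinct letter name. Degree 5 of a scale on C must use the letter G.
G# and Ab are enharmonically the same pitch, but only G# uses the letter G, so it is the correct spelling here.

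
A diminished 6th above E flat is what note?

Cbb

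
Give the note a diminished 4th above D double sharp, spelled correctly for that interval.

D up a perfect fourth is G, so the target letter is G.
From D##, a diminished fourth is 4 semitones up: G#.

G#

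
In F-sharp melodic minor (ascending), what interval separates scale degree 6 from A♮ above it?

Scale degree 6 of F# melodic minor (ascending) is D#.
D# up to A: letters D→A make it a fifth; 6 semitones makes it diminished.

diminished fifth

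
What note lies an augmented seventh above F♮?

F up a major seventh is E, so the target letter is E.
From F, an augmented seventh is 12 semitones up: E#.

E#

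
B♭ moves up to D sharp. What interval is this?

augmented third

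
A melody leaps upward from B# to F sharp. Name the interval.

diminished fifth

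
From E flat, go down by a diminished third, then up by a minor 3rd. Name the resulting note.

E

A diminished third down from Eb is C# (letter C, 2 semitones down).
A minor third up from C# is E (letter E, 3 semitones up).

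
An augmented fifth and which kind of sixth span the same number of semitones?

minor

An augmented fifth spans 8 semitones.
A sixth spanning 8 semitones is minor (the major sixth is 9).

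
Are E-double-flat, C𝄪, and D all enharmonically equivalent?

Ebb is pitch class 2; C## is pitch class 2; D is pitch class 2.
All spellings map to pitch class 2, so they are enharmonically equivalent.

Yes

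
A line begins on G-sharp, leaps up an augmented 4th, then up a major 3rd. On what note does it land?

E##

An augmented fourth up from G# is C## (letter C, 6 semitones up).
A major third up from C## is E## (letter E, 4 semitones up).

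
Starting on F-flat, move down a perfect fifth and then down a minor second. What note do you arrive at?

Ab

A perfect fifth down from Fb is Bbb (letter B, 7 semitones down).
A minor second down from Bbb is Ab (letter A, 1 semitone down).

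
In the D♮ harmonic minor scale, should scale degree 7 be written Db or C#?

C#

Each scale degree takes a distinct letter name. Degree 7 of a scale on D must use the letter C.
C# and Db are enharmonically the same pitch, but only C# uses the letter C, so it is the correct spelling here.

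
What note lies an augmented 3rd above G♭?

A third above G lands on the letter B.
An augmented third spans 5 semitones, so Gb moves to pitch class 11. On the letter B that is B.

B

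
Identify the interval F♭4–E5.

augmented seventh

The letter names run F→E, a span of 6 letter steps, so the interval is some kind of seventh.
Fb to E is 12 semitones. A major seventh is 11, so 12 makes it augmented.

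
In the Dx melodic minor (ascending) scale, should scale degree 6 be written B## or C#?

Each scale degree takes a distinct letter name. Degree 6 of a scale on D must use the letter B.
B## and C# are enharmonically the same pitch, but only B## uses the letter B, so it is the correct spelling here.

B##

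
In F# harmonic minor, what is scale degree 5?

Degree 5 takes the letter 4 steps above F, which is C.
In harmonic minor, degree 5 sits 7 semitones above the tonic. F# + 7 semitones is pitch class 1, spelled on C as C#.

C#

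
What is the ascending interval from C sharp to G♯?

perfect fifth

Counting letters C–D–E–F–G gives a fifth.
C#→G# = 7 semitones, exactly the perfect fifth.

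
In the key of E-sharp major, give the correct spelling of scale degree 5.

B#

The E# major scale runs E# F## G## A# B# C## D##.
Degree 5 is B#.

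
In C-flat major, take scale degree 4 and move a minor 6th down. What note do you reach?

Scale degree 4 of Cb major is Fb.
A minor sixth (8 semitones) below Fb lands on the letter A, giving Ab.

Ab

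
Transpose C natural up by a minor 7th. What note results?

Bb

C up a major seventh is B, so the target letter is B.
From C, a minor seventh is 10 semitones up: Bb.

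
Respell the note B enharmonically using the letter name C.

B is pitch class 11. The letter C alone is pitch class 0.
To reach pitch class 11 from C requires an offset of -1 semitone, i.e. flat: Cb.

Cb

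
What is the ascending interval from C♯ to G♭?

The letter names run C→G, a span of 4 letter steps, so the interval is some kind of fifth.
C# to Gb is 5 semitones. A perfect fifth is 7, so 5 makes it doubly diminished.

doubly diminished fifth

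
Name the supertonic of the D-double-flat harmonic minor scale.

Ebb

Degree 2 takes the letter 1 step above D, which is E.
In harmonic minor, degree 2 sits 2 semitones above the tonic. Dbb + 2 semitones is pitch class 2, spelled on E as Ebb.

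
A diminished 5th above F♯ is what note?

C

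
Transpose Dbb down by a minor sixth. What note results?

A sixth below D lands on the letter F.
A minor sixth spans 8 semitones, so Dbb moves to pitch class 4. On the letter F that is Fb.

Fb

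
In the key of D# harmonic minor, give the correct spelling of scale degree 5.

A#

Degree 5 takes the letter 4 steps above D, which is A.
In harmonic minor, degree 5 sits 7 semitones above the tonic. D# + 7 semitones is pitch class 10, spelled on A as A#.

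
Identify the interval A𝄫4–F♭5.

The letter names run A→F, a span of 5 letter steps, so the interval is some kind of sixth.
Abb to Fb is 9 semitones. A major sixth is 9, so 9 makes it major.

major sixth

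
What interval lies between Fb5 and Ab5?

Counting letters F–G–A gives a third.
Fb→Ab = 4 semitones, exactly the major third.

major third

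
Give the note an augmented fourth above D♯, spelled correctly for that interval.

G##

D up a perfect fourth is G, so the target letter is G.
From D#, an augmented fourth is 6 semitones up: G##.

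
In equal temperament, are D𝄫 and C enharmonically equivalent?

Dbb is pitch class 0; C is pitch class 0.
All spellings map to pitch class 0, so they are enharmonically equivalent.

Yes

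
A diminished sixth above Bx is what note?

G#

A sixth above B lands on the letter G.
A diminished sixth spans 7 semitones, so B## moves to pitch class 8. On the letter G that is G#.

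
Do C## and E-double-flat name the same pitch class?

C## = pitch class 2 and Ebb = pitch class 2 — the same pitch class, so they are enharmonic equivalents.

Yes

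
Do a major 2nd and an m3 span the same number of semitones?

No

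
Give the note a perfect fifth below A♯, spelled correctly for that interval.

D#

A down a perfect fifth is D, so the target letter is D.
From A#, a perfect fifth is 7 semitones down: D#.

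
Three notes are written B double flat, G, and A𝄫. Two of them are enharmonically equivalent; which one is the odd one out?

Bbb

In 12-tone equal temperament, enharmonic equivalents share a pitch class. Bbb is pitch class 9; G is pitch class 7; Abb is pitch class 7.
G and Abb share pitch class 7, while Bbb is pitch class 9.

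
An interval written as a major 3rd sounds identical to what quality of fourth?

diminished

A major third spans 4 semitones.
A fourth spanning 4 semitones is diminished (the perfect fourth is 5).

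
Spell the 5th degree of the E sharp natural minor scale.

B#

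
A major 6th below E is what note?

G

E down a major sixth is G, so the target letter is G.
From E, a major sixth is 9 semitones down: G.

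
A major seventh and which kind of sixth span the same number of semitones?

A major seventh spans 11 semitones.
A sixth spanning 11 semitones is doubly augmented (the major sixth is 9).

doubly augmented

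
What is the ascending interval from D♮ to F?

Counting letters D–E–F gives a third.
D→F = 3 semitones, 1 narrower than the major third (4), so minor.

minor third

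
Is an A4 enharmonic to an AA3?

Yes

An augmented fourth spans 6 semitones; a doubly augmented third spans 6.
They are enharmonically equivalent.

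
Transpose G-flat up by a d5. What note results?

A fifth above G lands on the letter D.
A diminished fifth spans 6 semitones, so Gb moves to pitch class 0. On the letter D that is Dbb.

Dbb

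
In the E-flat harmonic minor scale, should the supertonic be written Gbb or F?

F

Each scale degree takes a distinct letter name. Degree 2 of a scale on E must use the letter F.
F and Gbb are enharmonically the same pitch, but only F uses the letter F, so it is the correct spelling here.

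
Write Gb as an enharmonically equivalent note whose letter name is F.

F#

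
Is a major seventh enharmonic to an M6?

No

A major seventh spans 11 semitones; a major sixth spans 9.
The spans differ, so they are not enharmonic equivalents.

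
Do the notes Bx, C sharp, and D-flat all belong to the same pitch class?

Yes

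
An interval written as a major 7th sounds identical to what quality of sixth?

doubly augmented

A major seventh spans 11 semitones.
A sixth spanning 11 semitones is doubly augmented (the major sixth is 9).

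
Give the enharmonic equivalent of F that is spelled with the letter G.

Gbb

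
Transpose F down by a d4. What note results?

F down a perfect fourth is C, so the target letter is C.
From F, a diminished fourth is 4 semitones down: C#.

C#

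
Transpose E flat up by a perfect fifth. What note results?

Bb

E up a perfect fifth is B, so the target letter is B.
From Eb, a perfect fifth is 7 semitones up: Bb.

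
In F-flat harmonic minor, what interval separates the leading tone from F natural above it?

major second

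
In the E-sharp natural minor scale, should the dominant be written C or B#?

Each scale degree takes a distinct letter name. Degree 5 of a scale on E must use the letter B.
B# and C are enharmonically the same pitch, but only B# uses the letter B, so it is the correct spelling here.

B#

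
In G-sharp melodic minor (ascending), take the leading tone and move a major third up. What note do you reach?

The leading tone of G# melodic minor (ascending) is F##.
A major third (4 semitones) above F## lands on the letter A, giving A##.

A##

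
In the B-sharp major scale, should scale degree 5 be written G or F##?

F##

Each scale degree takes a distinct letter name. Degree 5 of a scale on B must use the letter F.
F## and G are enharmonically the same pitch, but only F## uses the letter F, so it is the correct spelling here.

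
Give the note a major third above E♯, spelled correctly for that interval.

A third above E lands on the letter G.
A major third spans 4 semitones, so E# moves to pitch class 9. On the letter G that is G##.

G##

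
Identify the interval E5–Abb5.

doubly diminished fourth

The letter names run E→A, a span of 3 letter steps, so the interval is some kind of fourth.
E to Abb is 3 semitones. A perfect fourth is 5, so 3 makes it doubly diminished.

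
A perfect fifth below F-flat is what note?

F down a perfect fifth is Bb, so the target letter is B.
From Fb, a perfect fifth is 7 semitones down: Bbb.

Bbb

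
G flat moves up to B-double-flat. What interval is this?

minor third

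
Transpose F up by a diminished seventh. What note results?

Ebb

A seventh above F lands on the letter E.
A diminished seventh spans 9 semitones, so F moves to pitch class 2. On the letter E that is Ebb.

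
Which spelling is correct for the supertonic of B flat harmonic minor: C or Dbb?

Each scale degree takes a distinct letter name. Degree 2 of a scale on B must use the letter C.
C and Dbb are enharmonically the same pitch, but only C uses the letter C, so it is the correct spelling here.

C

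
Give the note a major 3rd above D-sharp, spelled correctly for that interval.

A third above D lands on the letter F.
A major third spans 4 semitones, so D# moves to pitch class 7. On the letter F that is F##.

F##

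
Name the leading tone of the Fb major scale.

Degree 7 takes the letter 6 steps above F, which is E.
In major, degree 7 sits 11 semitones above the tonic. Fb + 11 semitones is pitch class 3, spelled on E as Eb.

Eb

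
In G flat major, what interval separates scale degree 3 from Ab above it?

Scale degree 3 of Gb major is Bb.
Bb up to Ab: letters B→A make it a seventh; 10 semitones makes it minor.

minor seventh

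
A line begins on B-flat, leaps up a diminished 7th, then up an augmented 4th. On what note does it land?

A diminished seventh up from Bb is Abb (letter A, 9 semitones up).
An augmented fourth up from Abb is Db (letter D, 6 semitones up).

Db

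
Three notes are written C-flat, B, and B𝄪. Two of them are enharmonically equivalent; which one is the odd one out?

B##

In 12-tone equal temperament, enharmonic equivalents share a pitch class. Cb is pitch class 11; B is pitch class 11; B## is pitch class 1.
Cb and B share pitch class 11, while B## is pitch class 1.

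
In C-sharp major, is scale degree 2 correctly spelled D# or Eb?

D#

Each scale degree takes a distinct letter name. Degree 2 of a scale on C must use the letter D.
D# and Eb are enharmonically the same pitch, but only D# uses the letter D, so it is the correct spelling here.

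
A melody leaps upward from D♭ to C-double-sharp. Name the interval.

The letter names run D→C, a span of 6 letter steps, so the interval is some kind of seventh.
Db to C## is 13 semitones. A major seventh is 11, so 13 makes it doubly augmented.

doubly augmented seventh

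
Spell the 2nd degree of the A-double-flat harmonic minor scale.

Bbb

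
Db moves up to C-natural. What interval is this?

major seventh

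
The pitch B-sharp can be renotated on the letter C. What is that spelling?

C

B# is pitch class 0. The letter C alone is pitch class 0.
Pitch class 0 on C needs no accidental: C.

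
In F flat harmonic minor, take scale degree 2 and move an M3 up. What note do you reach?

Bb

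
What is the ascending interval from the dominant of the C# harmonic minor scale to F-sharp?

minor seventh

The dominant of C# harmonic minor is G#.
G# up to F#: letters G→F make it a seventh; 10 semitones makes it minor.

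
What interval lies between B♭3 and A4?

Counting letters B–C–D–E–F–G–A gives a seventh.
Bb→A = 11 semitones, exactly the major seventh.

major seventh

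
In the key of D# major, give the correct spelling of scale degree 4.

G#

Degree 4 takes the letter 3 steps above D, which is G.
In major, degree 4 sits 5 semitones above the tonic. D# + 5 semitones is pitch class 8, spelled on G as G#.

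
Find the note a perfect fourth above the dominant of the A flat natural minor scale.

Ab

The dominant of Ab natural minor is Eb.
A perfect fourth (5 semitones) above Eb lands on the letter A, giving Ab.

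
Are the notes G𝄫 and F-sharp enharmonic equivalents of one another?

No

Gbb is pitch class 5; F# is pitch class 6.
The pitch classes differ (5 vs. 6), so they are not enharmonic equivalents.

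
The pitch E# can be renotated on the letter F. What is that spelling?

F

E# is pitch class 5. The letter F alone is pitch class 5.
Pitch class 5 on F needs no accidental: F.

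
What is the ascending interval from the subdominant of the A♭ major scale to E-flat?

major second

The subdominant of Ab major is Db.
Db up to Eb: letters D→E make it a second; 2 semitones makes it major.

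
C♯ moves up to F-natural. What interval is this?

The letter names run C→F, a span of 3 letter steps, so the interval is some kind of fourth.
C# to F is 4 semitones. A perfect fourth is 5, so 4 makes it diminished.

diminished fourth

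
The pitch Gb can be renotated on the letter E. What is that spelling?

Gb is pitch class 6. The letter E alone is pitch class 4.
To reach pitch class 6 from E requires an offset of +2 semitones, i.e. double sharp: E##.

E##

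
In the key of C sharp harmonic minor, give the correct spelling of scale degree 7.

The C# harmonic minor scale runs C# D# E F# G# A B#.
Degree 7 is B#.

B#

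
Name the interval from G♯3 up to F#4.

minor seventh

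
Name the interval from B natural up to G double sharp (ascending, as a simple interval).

augmented sixth

The letter names run B→G, a span of 5 letter steps, so the interval is some kind of sixth.
B to G## is 10 semitones. A major sixth is 9, so 10 makes it augmented.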